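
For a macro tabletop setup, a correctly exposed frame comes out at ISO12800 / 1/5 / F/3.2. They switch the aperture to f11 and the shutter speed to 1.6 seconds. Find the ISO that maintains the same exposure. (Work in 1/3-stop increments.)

Aperture: f/3.2 → f/3.5 → f/4 → f/4.5 → f/5 → f/5.6 → f/6.3 → f/7.1 → f/8 → f/9 → f/10 → f/11 — 3 2/3 stops smaller aperture (darker).
Shutter speed: 1/5 → 1/4 → 0.3 → 0.4 → 0.5 → 0.6 → 0.8 → 1 → 1.3 → 1.6 — 3 stops longer (brighter).
Net change so far: 2/3 stop darker. Offset with the ISO: 12800 → 16000 → 20000.

ISO 20000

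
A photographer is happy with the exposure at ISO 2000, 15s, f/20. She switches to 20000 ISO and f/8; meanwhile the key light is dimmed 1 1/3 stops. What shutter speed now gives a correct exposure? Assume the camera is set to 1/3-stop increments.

Scene light: 1 1/3 stops darker.
ISO: 2000 → 2500 → 3200 → 4000 → 5000 → 6400 → 8000 → 10000 → 12800 → 16000 → 20000 — 3 1/3 stops higher (brighter).
Aperture: f/20 → f/18 → f/16 → f/14 → f/13 → f/11 → f/10 → f/9 → f/8 — 2 2/3 stops opened up (brighter).
Net so far: 4 2/3 stops brighter. Shutter speed: 15 → 13 → 10 → 8 → 6 → 5 → 4 → 3.2 → 2.5 → 2 → 1.6 → 1.3 → 1 → 0.8 → 0.6.

0.6 s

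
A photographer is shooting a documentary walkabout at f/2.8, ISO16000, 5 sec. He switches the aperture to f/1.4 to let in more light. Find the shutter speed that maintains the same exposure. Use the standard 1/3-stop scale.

Aperture: f/2.8 → f/2.5 → f/2.2 → f/2 → f/1.8 → f/1.6 → f/1.4 — 2 stops opened up (brighter).
Need 2 stops darker from the shutter speed: 5 → 4 → 3.2 → 2.5 → 2 → 1.6 → 1.3.

1.3 s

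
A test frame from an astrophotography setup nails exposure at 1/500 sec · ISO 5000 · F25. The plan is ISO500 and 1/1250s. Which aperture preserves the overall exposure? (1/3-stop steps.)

f/5

ISO: 5000 → 4000 → 3200 → 2500 → 2000 → 1600 → 1250 → 1000 → 800 → 640 → 500 — 3 1/3 stops lower (darker).
Shutter speed: 1/500 → 1/640 → 1/800 → 1/1000 → 1/1250 — 1 1/3 stops shorter (darker).
Net change so far: 4 2/3 stops darker. Offset with the aperture: f/25 → f/22 → f/20 → f/18 → f/16 → f/14 → f/13 → f/11 → f/10 → f/9 → f/8 → f/7.1 → f/6.3 → f/5.6 → f/5.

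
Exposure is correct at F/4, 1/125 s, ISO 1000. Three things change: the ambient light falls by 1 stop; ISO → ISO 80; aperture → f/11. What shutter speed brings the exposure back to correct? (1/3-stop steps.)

Scene light: 1 stop darker.
ISO: 1000 → 800 → 640 → 500 → 400 → 320 → 250 → 200 → 160 → 125 → 100 → 80 — 3 2/3 stops dropped (darker).
Aperture: f/4 → f/4.5 → f/5 → f/5.6 → f/6.3 → f/7.1 → f/8 → f/9 → f/10 → f/11 — 3 stops stopped down (darker).
Net so far: 7 2/3 stops darker. Shutter speed: 1/125 → 1/100 → 1/80 → 1/60 → 1/50 → 1/40 → 1/30 → 1/25 → 1/20 → 1/15 → 1/13 → 1/10 → 1/8 → 1/6 → 1/5 → 1/4 → 0.3 → 0.4 → 0.5 → 0.6 → 0.8 → 1 → 1.3 → 1.6.

1.6 s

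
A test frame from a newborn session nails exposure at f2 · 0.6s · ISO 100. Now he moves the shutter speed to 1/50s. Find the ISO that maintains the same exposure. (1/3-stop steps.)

Shutter speed: 0.6 → 0.5 → 0.4 → 0.3 → 1/4 → 1/5 → 1/6 → 1/8 → 1/10 → 1/13 → 1/15 → 1/20 → 1/25 → 1/30 → 1/40 → 1/50 — 5 stops faster (darker).
Need 5 stops brighter from the ISO: 100 → 125 → 160 → 200 → 250 → 320 → 400 → 500 → 640 → 800 → 1000 → 1250 → 1600 → 2000 → 2500 → 3200.

ISO 3200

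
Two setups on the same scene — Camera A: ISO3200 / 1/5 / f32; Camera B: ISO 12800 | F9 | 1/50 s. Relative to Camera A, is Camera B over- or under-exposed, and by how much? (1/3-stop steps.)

2 1/3 stops brighter

Aperture: f/32 → f/29 → f/25 → f/22 → f/20 → f/18 → f/16 → f/14 → f/13 → f/11 → f/10 → f/9 — 3 2/3 stops wider (brighter).
Shutter speed: 1/5 → 1/6 → 1/8 → 1/10 → 1/13 → 1/15 → 1/20 → 1/25 → 1/30 → 1/40 → 1/50 — 3 1/3 stops faster (darker).
ISO: 3200 → 4000 → 5000 → 6400 → 8000 → 10000 → 12800 — 2 stops higher (brighter).
Net: +3 2/3 −3 1/3 +2 = +2 1/3 stops.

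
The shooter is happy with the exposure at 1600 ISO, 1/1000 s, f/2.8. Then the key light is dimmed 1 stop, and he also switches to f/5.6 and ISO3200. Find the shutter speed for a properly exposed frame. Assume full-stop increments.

1/250s

Scene light: 1 stop darker.
Aperture: f/2.8 → f/4 → f/5.6 — 2 stops stopped down (darker).
ISO: 1600 → 3200 — 1 stop higher (brighter).
Net so far: 2 stops darker. Shutter speed: 1/1000 → 1/500 → 1/250.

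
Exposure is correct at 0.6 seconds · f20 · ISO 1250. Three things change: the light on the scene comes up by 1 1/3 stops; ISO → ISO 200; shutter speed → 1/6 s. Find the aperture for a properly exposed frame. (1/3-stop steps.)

Scene light: 1 1/3 stops brighter.
ISO: 1250 → 1000 → 800 → 640 → 500 → 400 → 320 → 250 → 200 — 2 2/3 stops lower (darker).
Shutter speed: 0.6 → 0.5 → 0.4 → 0.3 → 1/4 → 1/5 → 1/6 — 2 stops faster (darker).
Net so far: 3 1/3 stops darker. Aperture: f/20 → f/18 → f/16 → f/14 → f/13 → f/11 → f/10 → f/9 → f/8 → f/7.1 → f/6.3.

f/6.3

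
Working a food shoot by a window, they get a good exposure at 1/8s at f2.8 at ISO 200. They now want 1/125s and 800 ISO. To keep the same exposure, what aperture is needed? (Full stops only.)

f/1.4

Shutter speed: 1/8 → 1/15 → 1/30 → 1/60 → 1/125 — 4 stops faster (darker).
ISO: 200 → 400 → 800 — 2 stops higher (brighter).
Net change so far: 2 stops darker. Offset with the aperture: f/2.8 → f/2 → f/1.4.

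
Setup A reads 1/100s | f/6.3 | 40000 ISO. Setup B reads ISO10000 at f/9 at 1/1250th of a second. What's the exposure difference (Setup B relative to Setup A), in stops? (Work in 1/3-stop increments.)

6 2/3 stops darker

Aperture: f/6.3 → f/7.1 → f/8 → f/9 — 1 stop narrower (darker).
Shutter speed: 1/100 → 1/125 → 1/160 → 1/200 → 1/250 → 1/320 → 1/400 → 1/500 → 1/640 → 1/800 → 1/1000 → 1/1250 — 3 2/3 stops shorter (darker).
ISO: 40000 → 32000 → 25600 → 20000 → 16000 → 12800 → 10000 — 2 stops dropped (darker).
Net: −1 −3 2/3 −2 = −6 2/3 stops.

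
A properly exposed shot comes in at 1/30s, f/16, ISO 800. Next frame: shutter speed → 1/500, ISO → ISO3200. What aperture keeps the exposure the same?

f/8

Shutter speed: 1/30 → 1/60 → 1/125 → 1/250 → 1/500 — 4 stops faster (darker).
ISO: 800 → 1600 → 3200 — 2 stops higher (brighter).
Net change so far: 2 stops darker. Offset with the aperture: f/16 → f/11 → f/8.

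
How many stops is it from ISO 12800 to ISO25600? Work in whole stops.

12800 → 25600 — count the steps: 1 stop.

1 stop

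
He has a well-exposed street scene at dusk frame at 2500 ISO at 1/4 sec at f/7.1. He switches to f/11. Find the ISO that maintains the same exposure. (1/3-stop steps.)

ISO 6400

Aperture: f/7.1 → f/8 → f/9 → f/10 → f/11 — 1 1/3 stops narrower (darker).
Need 1 1/3 stops brighter from the ISO: 2500 → 3200 → 4000 → 5000 → 6400.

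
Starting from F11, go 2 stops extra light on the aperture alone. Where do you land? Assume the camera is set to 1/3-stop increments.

Aperture: f/11 → f/10 → f/9 → f/8 → f/7.1 → f/6.3 → f/5.6 — 2 stops larger aperture (brighter).

f/5.6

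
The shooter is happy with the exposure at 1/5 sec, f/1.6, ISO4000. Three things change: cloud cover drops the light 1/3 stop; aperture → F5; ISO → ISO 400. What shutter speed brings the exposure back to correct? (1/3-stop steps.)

Scene light: 1/3 stop darker.
Aperture: f/1.6 → f/1.8 → f/2 → f/2.2 → f/2.5 → f/2.8 → f/3.2 → f/3.5 → f/4 → f/4.5 → f/5 — 3 1/3 stops smaller aperture (darker).
ISO: 4000 → 3200 → 2500 → 2000 → 1600 → 1250 → 1000 → 800 → 640 → 500 → 400 — 3 1/3 stops lower (darker).
Net so far: 7 stops darker. Shutter speed: 1/5 → 1/4 → 0.3 → 0.4 → 0.5 → 0.6 → 0.8 → 1 → 1.3 → 1.6 → 2 → 2.5 → 3.2 → 4 → 5 → 6 → 8 → 10 → 13 → 15 → 20 → 25.

25 s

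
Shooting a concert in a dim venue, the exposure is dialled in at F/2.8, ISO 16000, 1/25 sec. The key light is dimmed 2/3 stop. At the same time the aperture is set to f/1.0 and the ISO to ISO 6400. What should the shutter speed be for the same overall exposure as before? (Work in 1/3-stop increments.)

1/50s

Scene light: 2/3 stop darker.
Aperture: f/2.8 → f/2.5 → f/2.2 → f/2 → f/1.8 → f/1.6 → f/1.4 → f/1.2 → f/1.1 → f/1.0 — 3 stops opened up (brighter).
ISO: 16000 → 12800 → 10000 → 8000 → 6400 — 1 1/3 stops dropped (darker).
Net so far: 1 stop brighter. Shutter speed: 1/25 → 1/30 → 1/40 → 1/50.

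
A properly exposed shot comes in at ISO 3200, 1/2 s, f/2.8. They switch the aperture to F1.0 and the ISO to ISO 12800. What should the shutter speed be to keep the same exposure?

Aperture: f/2.8 → f/2 → f/1.4 → f/1.0 — 3 stops wider (brighter).
ISO: 3200 → 6400 → 12800 — 2 stops raised (brighter).
Net change so far: 5 stops brighter. Offset with the shutter speed: 1/2 → 1/4 → 1/8 → 1/15 → 1/30 → 1/60.

1/60s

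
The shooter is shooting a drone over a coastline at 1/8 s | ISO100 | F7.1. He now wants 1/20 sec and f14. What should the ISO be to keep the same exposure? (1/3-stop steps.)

ISO 1000

Shutter speed: 1/8 → 1/10 → 1/13 → 1/15 → 1/20 — 1 1/3 stops shorter (darker).
Aperture: f/7.1 → f/8 → f/9 → f/10 → f/11 → f/13 → f/14 — 2 stops narrower (darker).
Net change so far: 3 1/3 stops darker. Offset with the ISO: 100 → 125 → 160 → 200 → 250 → 320 → 400 → 500 → 640 → 800 → 1000.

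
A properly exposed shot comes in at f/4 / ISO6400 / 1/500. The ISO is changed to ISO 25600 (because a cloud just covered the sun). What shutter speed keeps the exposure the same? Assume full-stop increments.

1/2000s

ISO: 6400 → 12800 → 25600 — 2 stops raised (brighter).
Need 2 stops darker from the shutter speed: 1/500 → 1/1000 → 1/2000.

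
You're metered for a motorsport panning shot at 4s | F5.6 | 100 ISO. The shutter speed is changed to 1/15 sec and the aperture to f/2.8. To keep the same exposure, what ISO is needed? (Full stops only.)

Shutter speed: 4 → 2 → 1 → 1/2 → 1/4 → 1/8 → 1/15 — 6 stops shorter (darker).
Aperture: f/5.6 → f/4 → f/2.8 — 2 stops wider (brighter).
Net change so far: 4 stops darker. Offset with the ISO: 100 → 200 → 400 → 800 → 1600.

ISO 1600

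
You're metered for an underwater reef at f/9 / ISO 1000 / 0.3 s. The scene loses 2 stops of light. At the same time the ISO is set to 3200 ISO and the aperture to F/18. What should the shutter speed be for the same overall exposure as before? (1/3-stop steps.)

Scene light: 2 stops darker.
ISO: 1000 → 1250 → 1600 → 2000 → 2500 → 3200 — 1 2/3 stops higher (brighter).
Aperture: f/9 → f/10 → f/11 → f/13 → f/14 → f/16 → f/18 — 2 stops narrower (darker).
Net so far: 2 1/3 stops darker. Shutter speed: 0.3 → 0.4 → 0.5 → 0.6 → 0.8 → 1 → 1.3 → 1.6.

1.6 s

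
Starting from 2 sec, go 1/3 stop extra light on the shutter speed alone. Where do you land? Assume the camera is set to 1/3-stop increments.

2.5 s

Shutter speed: 2 → 2.5 — 1/3 stop slower (brighter).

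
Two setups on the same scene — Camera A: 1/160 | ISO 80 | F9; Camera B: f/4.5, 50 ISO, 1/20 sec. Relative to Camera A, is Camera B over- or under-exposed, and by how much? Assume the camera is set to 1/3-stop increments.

Aperture: f/9 → f/8 → f/7.1 → f/6.3 → f/5.6 → f/5 → f/4.5 — 2 stops larger aperture (brighter).
Shutter speed: 1/160 → 1/125 → 1/100 → 1/80 → 1/60 → 1/50 → 1/40 → 1/30 → 1/25 → 1/20 — 3 stops longer (brighter).
ISO: 80 → 64 → 50 — 2/3 stop lower (darker).
Net: +2 +3 −2/3 = +4 1/3 stops.

4 1/3 stops brighter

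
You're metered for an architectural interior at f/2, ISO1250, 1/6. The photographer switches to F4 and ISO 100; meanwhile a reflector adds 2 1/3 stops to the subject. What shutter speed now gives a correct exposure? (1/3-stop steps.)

1.6 s

Scene light: 2 1/3 stops brighter.
Aperture: f/2 → f/2.2 → f/2.5 → f/2.8 → f/3.2 → f/3.5 → f/4 — 2 stops narrower (darker).
ISO: 1250 → 1000 → 800 → 640 → 500 → 400 → 320 → 250 → 200 → 160 → 125 → 100 — 3 2/3 stops dropped (darker).
Net so far: 3 1/3 stops darker. Shutter speed: 1/6 → 1/5 → 1/4 → 0.3 → 0.4 → 0.5 → 0.6 → 0.8 → 1 → 1.3 → 1.6.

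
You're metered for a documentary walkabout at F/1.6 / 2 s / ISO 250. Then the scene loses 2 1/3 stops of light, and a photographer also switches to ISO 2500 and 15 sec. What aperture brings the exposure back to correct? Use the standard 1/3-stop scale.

f/6.3

Scene light: 2 1/3 stops darker.
ISO: 250 → 320 → 400 → 500 → 640 → 800 → 1000 → 1250 → 1600 → 2000 → 2500 — 3 1/3 stops raised (brighter).
Shutter speed: 2 → 2.5 → 3.2 → 4 → 5 → 6 → 8 → 10 → 13 → 15 — 3 stops slower (brighter).
Net so far: 4 stops brighter. Aperture: f/1.6 → f/1.8 → f/2 → f/2.2 → f/2.5 → f/2.8 → f/3.2 → f/3.5 → f/4 → f/4.5 → f/5 → f/5.6 → f/6.3.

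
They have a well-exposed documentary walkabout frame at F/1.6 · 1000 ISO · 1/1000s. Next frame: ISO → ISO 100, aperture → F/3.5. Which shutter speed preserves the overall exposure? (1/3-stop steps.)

ISO: 1000 → 800 → 640 → 500 → 400 → 320 → 250 → 200 → 160 → 125 → 100 — 3 1/3 stops lower (darker).
Aperture: f/1.6 → f/1.8 → f/2 → f/2.2 → f/2.5 → f/2.8 → f/3.2 → f/3.5 — 2 1/3 stops narrower (darker).
Net change so far: 5 2/3 stops darker. Offset with the shutter speed: 1/1000 → 1/800 → 1/640 → 1/500 → 1/400 → 1/320 → 1/250 → 1/200 → 1/160 → 1/125 → 1/100 → 1/80 → 1/60 → 1/50 → 1/40 → 1/30 → 1/25 → 1/20.

1/20s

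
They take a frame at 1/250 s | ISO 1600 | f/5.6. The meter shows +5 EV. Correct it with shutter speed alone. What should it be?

1/8000s

Overexposed by 5 stops → need 5 stops darker.
Shutter speed: 1/250 → 1/500 → 1/1000 → 1/2000 → 1/4000 → 1/8000.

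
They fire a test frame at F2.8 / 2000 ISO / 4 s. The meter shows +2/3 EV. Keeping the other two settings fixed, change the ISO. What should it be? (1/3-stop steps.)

ISO 1250

Overexposed by 2/3 stop → need 2/3 stop darker.
ISO: 2000 → 1600 → 1250.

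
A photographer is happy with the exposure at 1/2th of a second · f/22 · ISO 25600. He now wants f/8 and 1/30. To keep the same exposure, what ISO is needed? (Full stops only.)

Aperture: f/22 → f/16 → f/11 → f/8 — 3 stops wider (brighter).
Shutter speed: 1/2 → 1/4 → 1/8 → 1/15 → 1/30 — 4 stops shorter (darker).
Net change so far: 1 stop darker. Offset with the ISO: 25600 → 51200.

ISO 51200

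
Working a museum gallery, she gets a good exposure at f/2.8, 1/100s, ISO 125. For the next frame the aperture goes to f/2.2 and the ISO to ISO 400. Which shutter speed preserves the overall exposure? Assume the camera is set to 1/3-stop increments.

Aperture: f/2.8 → f/2.5 → f/2.2 — 2/3 stop opened up (brighter).
ISO: 125 → 160 → 200 → 250 → 320 → 400 — 1 2/3 stops raised (brighter).
Net change so far: 2 1/3 stops brighter. Offset with the shutter speed: 1/100 → 1/125 → 1/160 → 1/200 → 1/250 → 1/320 → 1/400 → 1/500.

1/500s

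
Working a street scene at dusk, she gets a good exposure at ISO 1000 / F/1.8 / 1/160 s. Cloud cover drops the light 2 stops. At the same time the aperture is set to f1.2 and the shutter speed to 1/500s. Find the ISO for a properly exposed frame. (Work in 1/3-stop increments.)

ISO 6400

Scene light: 2 stops darker.
Aperture: f/1.8 → f/1.6 → f/1.4 → f/1.2 — 1 stop opened up (brighter).
Shutter speed: 1/160 → 1/200 → 1/250 → 1/320 → 1/400 → 1/500 — 1 2/3 stops faster (darker).
Net so far: 2 2/3 stops darker. ISO: 1000 → 1250 → 1600 → 2000 → 2500 → 3200 → 4000 → 5000 → 6400.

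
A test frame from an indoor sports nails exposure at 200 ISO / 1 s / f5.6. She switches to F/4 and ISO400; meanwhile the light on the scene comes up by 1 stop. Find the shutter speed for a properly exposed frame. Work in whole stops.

1/8s

Scene light: 1 stop brighter.
Aperture: f/5.6 → f/4 — 1 stop wider (brighter).
ISO: 200 → 400 — 1 stop higher (brighter).
Net so far: 3 stops brighter. Shutter speed: 1 → 1/2 → 1/4 → 1/8.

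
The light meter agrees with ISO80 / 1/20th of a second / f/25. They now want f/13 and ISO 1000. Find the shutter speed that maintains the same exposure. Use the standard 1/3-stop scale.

Aperture: f/25 → f/22 → f/20 → f/18 → f/16 → f/14 → f/13 — 2 stops opened up (brighter).
ISO: 80 → 100 → 125 → 160 → 200 → 250 → 320 → 400 → 500 → 640 → 800 → 1000 — 3 2/3 stops raised (brighter).
Net change so far: 5 2/3 stops brighter. Offset with the shutter speed: 1/20 → 1/25 → 1/30 → 1/40 → 1/50 → 1/60 → 1/80 → 1/100 → 1/125 → 1/160 → 1/200 → 1/250 → 1/320 → 1/400 → 1/500 → 1/640 → 1/800 → 1/1000.

1/1000s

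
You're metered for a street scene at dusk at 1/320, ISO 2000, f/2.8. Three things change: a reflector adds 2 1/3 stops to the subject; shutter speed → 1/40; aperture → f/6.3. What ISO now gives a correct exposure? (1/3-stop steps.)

Scene light: 2 1/3 stops brighter.
Shutter speed: 1/320 → 1/250 → 1/200 → 1/160 → 1/125 → 1/100 → 1/80 → 1/60 → 1/50 → 1/40 — 3 stops slower (brighter).
Aperture: f/2.8 → f/3.2 → f/3.5 → f/4 → f/4.5 → f/5 → f/5.6 → f/6.3 — 2 1/3 stops smaller aperture (darker).
Net so far: 3 stops brighter. ISO: 2000 → 1600 → 1250 → 1000 → 800 → 640 → 500 → 400 → 320 → 250.

ISO 250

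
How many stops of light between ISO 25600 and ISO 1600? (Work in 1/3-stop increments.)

4 stops

25600 → 20000 → 16000 → 12800 → 10000 → 8000 → 6400 → 5000 → 4000 → 3200 → 2500 → 2000 → 1600 — count the steps: 12 third-stops = 4 stops.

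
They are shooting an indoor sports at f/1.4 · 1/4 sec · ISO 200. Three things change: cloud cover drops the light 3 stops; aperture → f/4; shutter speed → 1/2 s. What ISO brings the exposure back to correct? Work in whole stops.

ISO 6400

Scene light: 3 stops darker.
Aperture: f/1.4 → f/2 → f/2.8 → f/4 — 3 stops smaller aperture (darker).
Shutter speed: 1/4 → 1/2 — 1 stop slower (brighter).
Net so far: 5 stops darker. ISO: 200 → 400 → 800 → 1600 → 3200 → 6400.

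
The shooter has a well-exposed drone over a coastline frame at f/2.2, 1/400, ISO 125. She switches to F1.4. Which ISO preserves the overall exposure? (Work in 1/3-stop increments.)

Aperture: f/2.2 → f/2 → f/1.8 → f/1.6 → f/1.4 — 1 1/3 stops opened up (brighter).
Need 1 1/3 stops darker from the ISO: 125 → 100 → 80 → 64 → 50.

ISO 50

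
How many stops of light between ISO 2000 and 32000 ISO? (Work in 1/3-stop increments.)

2000 → 2500 → 3200 → 4000 → 5000 → 6400 → 8000 → 10000 → 12800 → 16000 → 20000 → 25600 → 32000 — count the steps: 12 third-stops = 4 stops.

4 stops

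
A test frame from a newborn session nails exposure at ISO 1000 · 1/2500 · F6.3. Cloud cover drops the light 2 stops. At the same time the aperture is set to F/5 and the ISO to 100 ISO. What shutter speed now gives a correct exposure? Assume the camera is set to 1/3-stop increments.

Scene light: 2 stops darker.
Aperture: f/6.3 → f/5.6 → f/5 — 2/3 stop opened up (brighter).
ISO: 1000 → 800 → 640 → 500 → 400 → 320 → 250 → 200 → 160 → 125 → 100 — 3 1/3 stops lower (darker).
Net so far: 4 2/3 stops darker. Shutter speed: 1/2500 → 1/2000 → 1/1600 → 1/1250 → 1/1000 → 1/800 → 1/640 → 1/500 → 1/400 → 1/320 → 1/250 → 1/200 → 1/160 → 1/125 → 1/100.

1/100s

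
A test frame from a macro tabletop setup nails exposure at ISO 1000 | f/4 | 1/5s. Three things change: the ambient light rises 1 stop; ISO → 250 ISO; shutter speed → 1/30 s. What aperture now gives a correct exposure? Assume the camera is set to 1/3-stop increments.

f/1.1

Scene light: 1 stop brighter.
ISO: 1000 → 800 → 640 → 500 → 400 → 320 → 250 — 2 stops dropped (darker).
Shutter speed: 1/5 → 1/6 → 1/8 → 1/10 → 1/13 → 1/15 → 1/20 → 1/25 → 1/30 — 2 2/3 stops shorter (darker).
Net so far: 3 2/3 stops darker. Aperture: f/4 → f/3.5 → f/3.2 → f/2.8 → f/2.5 → f/2.2 → f/2 → f/1.8 → f/1.6 → f/1.4 → f/1.2 → f/1.1.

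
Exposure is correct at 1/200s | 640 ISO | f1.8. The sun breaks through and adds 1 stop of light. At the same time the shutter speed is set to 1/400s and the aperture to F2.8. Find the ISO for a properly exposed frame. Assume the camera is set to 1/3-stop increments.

Scene light: 1 stop brighter.
Shutter speed: 1/200 → 1/250 → 1/320 → 1/400 — 1 stop shorter (darker).
Aperture: f/1.8 → f/2 → f/2.2 → f/2.5 → f/2.8 — 1 1/3 stops stopped down (darker).
Net so far: 1 1/3 stops darker. ISO: 640 → 800 → 1000 → 1250 → 1600.

ISO 1600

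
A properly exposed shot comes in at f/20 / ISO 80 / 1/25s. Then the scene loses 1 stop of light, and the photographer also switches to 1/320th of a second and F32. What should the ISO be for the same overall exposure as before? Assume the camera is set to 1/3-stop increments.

Scene light: 1 stop darker.
Shutter speed: 1/25 → 1/30 → 1/40 → 1/50 → 1/60 → 1/80 → 1/100 → 1/125 → 1/160 → 1/200 → 1/250 → 1/320 — 3 2/3 stops faster (darker).
Aperture: f/20 → f/22 → f/25 → f/29 → f/32 — 1 1/3 stops stopped down (darker).
Net so far: 6 stops darker. ISO: 80 → 100 → 125 → 160 → 200 → 250 → 320 → 400 → 500 → 640 → 800 → 1000 → 1250 → 1600 → 2000 → 2500 → 3200 → 4000 → 5000.

ISO 5000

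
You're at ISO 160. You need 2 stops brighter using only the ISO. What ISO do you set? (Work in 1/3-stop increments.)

ISO: 160 → 200 → 250 → 320 → 400 → 500 → 640 — 2 stops raised (brighter).

ISO 640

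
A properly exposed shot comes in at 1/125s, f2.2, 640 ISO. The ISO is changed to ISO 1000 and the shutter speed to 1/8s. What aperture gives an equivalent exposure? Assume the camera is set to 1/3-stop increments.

f/11

ISO: 640 → 800 → 1000 — 2/3 stop higher (brighter).
Shutter speed: 1/125 → 1/100 → 1/80 → 1/60 → 1/50 → 1/40 → 1/30 → 1/25 → 1/20 → 1/15 → 1/13 → 1/10 → 1/8 — 4 stops slower (brighter).
Net change so far: 4 2/3 stops brighter. Offset with the aperture: f/2.2 → f/2.5 → f/2.8 → f/3.2 → f/3.5 → f/4 → f/4.5 → f/5 → f/5.6 → f/6.3 → f/7.1 → f/8 → f/9 → f/10 → f/11.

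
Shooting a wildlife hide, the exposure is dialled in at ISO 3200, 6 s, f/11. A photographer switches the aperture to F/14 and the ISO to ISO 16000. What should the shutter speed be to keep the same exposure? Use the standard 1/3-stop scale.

2 s

Aperture: f/11 → f/13 → f/14 — 2/3 stop narrower (darker).
ISO: 3200 → 4000 → 5000 → 6400 → 8000 → 10000 → 12800 → 16000 — 2 1/3 stops raised (brighter).
Net change so far: 1 2/3 stops brighter. Offset with the shutter speed: 6 → 5 → 4 → 3.2 → 2.5 → 2.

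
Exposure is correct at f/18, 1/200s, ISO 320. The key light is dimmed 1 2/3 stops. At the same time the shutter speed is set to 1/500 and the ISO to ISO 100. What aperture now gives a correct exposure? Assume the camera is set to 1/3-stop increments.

Scene light: 1 2/3 stops darker.
Shutter speed: 1/200 → 1/250 → 1/320 → 1/400 → 1/500 — 1 1/3 stops faster (darker).
ISO: 320 → 250 → 200 → 160 → 125 → 100 — 1 2/3 stops lower (darker).
Net so far: 4 2/3 stops darker. Aperture: f/18 → f/16 → f/14 → f/13 → f/11 → f/10 → f/9 → f/8 → f/7.1 → f/6.3 → f/5.6 → f/5 → f/4.5 → f/4 → f/3.5.

f/3.5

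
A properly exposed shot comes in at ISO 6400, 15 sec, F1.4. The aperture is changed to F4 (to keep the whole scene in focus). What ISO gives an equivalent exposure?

Aperture: f/1.4 → f/2 → f/2.8 → f/4 — 3 stops smaller aperture (darker).
Need 3 stops brighter from the ISO: 6400 → 12800 → 25600 → 51200.

ISO 51200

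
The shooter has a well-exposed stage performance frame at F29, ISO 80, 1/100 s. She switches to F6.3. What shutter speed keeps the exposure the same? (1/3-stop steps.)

Aperture: f/29 → f/25 → f/22 → f/20 → f/18 → f/16 → f/14 → f/13 → f/11 → f/10 → f/9 → f/8 → f/7.1 → f/6.3 — 4 1/3 stops larger aperture (brighter).
Need 4 1/3 stops darker from the shutter speed: 1/100 → 1/125 → 1/160 → 1/200 → 1/250 → 1/320 → 1/400 → 1/500 → 1/640 → 1/800 → 1/1000 → 1/1250 → 1/1600 → 1/2000.

1/2000s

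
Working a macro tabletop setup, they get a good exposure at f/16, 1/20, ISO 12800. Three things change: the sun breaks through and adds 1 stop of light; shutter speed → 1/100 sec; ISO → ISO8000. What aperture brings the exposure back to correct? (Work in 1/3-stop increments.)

Scene light: 1 stop brighter.
Shutter speed: 1/20 → 1/25 → 1/30 → 1/40 → 1/50 → 1/60 → 1/80 → 1/100 — 2 1/3 stops shorter (darker).
ISO: 12800 → 10000 → 8000 — 2/3 stop dropped (darker).
Net so far: 2 stops darker. Aperture: f/16 → f/14 → f/13 → f/11 → f/10 → f/9 → f/8.

f/8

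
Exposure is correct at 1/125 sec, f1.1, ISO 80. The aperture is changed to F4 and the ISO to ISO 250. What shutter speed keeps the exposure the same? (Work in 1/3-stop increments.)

Aperture: f/1.1 → f/1.2 → f/1.4 → f/1.6 → f/1.8 → f/2 → f/2.2 → f/2.5 → f/2.8 → f/3.2 → f/3.5 → f/4 — 3 2/3 stops smaller aperture (darker).
ISO: 80 → 100 → 125 → 160 → 200 → 250 — 1 2/3 stops higher (brighter).
Net change so far: 2 stops darker. Offset with the shutter speed: 1/125 → 1/100 → 1/80 → 1/60 → 1/50 → 1/40 → 1/30.

1/30s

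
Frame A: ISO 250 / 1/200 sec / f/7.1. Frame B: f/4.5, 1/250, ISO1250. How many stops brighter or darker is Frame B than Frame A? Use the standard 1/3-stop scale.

Aperture: f/7.1 → f/6.3 → f/5.6 → f/5 → f/4.5 — 1 1/3 stops wider (brighter).
Shutter speed: 1/200 → 1/250 — 1/3 stop faster (darker).
ISO: 250 → 320 → 400 → 500 → 640 → 800 → 1000 → 1250 — 2 1/3 stops raised (brighter).
Net: +1 1/3 −1/3 +2 1/3 = +3 1/3 stops.

3 1/3 stops brighter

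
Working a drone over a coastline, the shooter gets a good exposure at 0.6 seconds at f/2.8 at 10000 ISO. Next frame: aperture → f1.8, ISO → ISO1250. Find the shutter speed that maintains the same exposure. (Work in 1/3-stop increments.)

Aperture: f/2.8 → f/2.5 → f/2.2 → f/2 → f/1.8 — 1 1/3 stops opened up (brighter).
ISO: 10000 → 8000 → 6400 → 5000 → 4000 → 3200 → 2500 → 2000 → 1600 → 1250 — 3 stops lower (darker).
Net change so far: 1 2/3 stops darker. Offset with the shutter speed: 0.6 → 0.8 → 1 → 1.3 → 1.6 → 2.

2 s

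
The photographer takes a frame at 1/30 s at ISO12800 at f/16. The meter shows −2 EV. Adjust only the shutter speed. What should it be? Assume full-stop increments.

1/8s

Underexposed by 2 stops → need 2 stops brighter.
Shutter speed: 1/30 → 1/15 → 1/8.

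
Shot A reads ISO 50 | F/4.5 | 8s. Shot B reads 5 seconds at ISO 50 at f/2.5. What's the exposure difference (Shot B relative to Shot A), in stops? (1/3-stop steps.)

1 stop brighter

Aperture: f/4.5 → f/4 → f/3.5 → f/3.2 → f/2.8 → f/2.5 — 1 2/3 stops larger aperture (brighter).
Shutter speed: 8 → 6 → 5 — 2/3 stop faster (darker).
ISO: unchanged.
Net: +1 2/3 −2/3 = +1 stop.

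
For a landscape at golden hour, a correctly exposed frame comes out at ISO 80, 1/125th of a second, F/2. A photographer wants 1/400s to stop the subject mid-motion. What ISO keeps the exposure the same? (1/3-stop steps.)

Shutter speed: 1/125 → 1/160 → 1/200 → 1/250 → 1/320 → 1/400 — 1 2/3 stops faster (darker).
Need 1 2/3 stops brighter from the ISO: 80 → 100 → 125 → 160 → 200 → 250.

ISO 250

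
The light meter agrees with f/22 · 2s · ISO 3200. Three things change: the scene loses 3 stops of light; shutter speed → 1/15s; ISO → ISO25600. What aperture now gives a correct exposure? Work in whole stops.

f/4

Scene light: 3 stops darker.
Shutter speed: 2 → 1 → 1/2 → 1/4 → 1/8 → 1/15 — 5 stops faster (darker).
ISO: 3200 → 6400 → 12800 → 25600 — 3 stops higher (brighter).
Net so far: 5 stops darker. Aperture: f/22 → f/16 → f/11 → f/8 → f/5.6 → f/4.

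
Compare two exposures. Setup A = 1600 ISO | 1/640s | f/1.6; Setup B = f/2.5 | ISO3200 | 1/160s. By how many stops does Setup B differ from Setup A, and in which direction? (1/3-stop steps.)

Aperture: f/1.6 → f/1.8 → f/2 → f/2.2 → f/2.5 — 1 1/3 stops stopped down (darker).
Shutter speed: 1/640 → 1/500 → 1/400 → 1/320 → 1/250 → 1/200 → 1/160 — 2 stops slower (brighter).
ISO: 1600 → 2000 → 2500 → 3200 — 1 stop raised (brighter).
Net: −1 1/3 +2 +1 = +1 2/3 stops.

1 2/3 stops brighter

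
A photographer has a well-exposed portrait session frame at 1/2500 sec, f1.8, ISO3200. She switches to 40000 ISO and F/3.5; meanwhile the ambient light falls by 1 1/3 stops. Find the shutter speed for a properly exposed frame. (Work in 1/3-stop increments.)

1/3200s

Scene light: 1 1/3 stops darker.
ISO: 3200 → 4000 → 5000 → 6400 → 8000 → 10000 → 12800 → 16000 → 20000 → 25600 → 32000 → 40000 — 3 2/3 stops higher (brighter).
Aperture: f/1.8 → f/2 → f/2.2 → f/2.5 → f/2.8 → f/3.2 → f/3.5 — 2 stops stopped down (darker).
Net so far: 1/3 stop brighter. Shutter speed: 1/2500 → 1/3200.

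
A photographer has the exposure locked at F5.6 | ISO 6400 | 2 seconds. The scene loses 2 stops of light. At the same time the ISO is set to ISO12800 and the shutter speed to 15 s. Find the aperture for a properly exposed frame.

Scene light: 2 stops darker.
ISO: 6400 → 12800 — 1 stop higher (brighter).
Shutter speed: 2 → 4 → 8 → 15 — 3 stops longer (brighter).
Net so far: 2 stops brighter. Aperture: f/5.6 → f/8 → f/11.

f/11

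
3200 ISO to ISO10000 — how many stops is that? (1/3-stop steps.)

1 2/3 stops

3200 → 4000 → 5000 → 6400 → 8000 → 10000 — count the steps: 5 third-stops = 1 2/3 stops.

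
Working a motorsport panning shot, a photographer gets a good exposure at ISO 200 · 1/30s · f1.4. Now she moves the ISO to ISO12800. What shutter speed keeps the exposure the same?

1/2000s

ISO: 200 → 400 → 800 → 1600 → 3200 → 6400 → 12800 — 6 stops higher (brighter).
Need 6 stops darker from the shutter speed: 1/30 → 1/60 → 1/125 → 1/250 → 1/500 → 1/1000 → 1/2000.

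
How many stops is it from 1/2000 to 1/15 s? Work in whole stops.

7 stops

1/2000 → 1/1000 → 1/500 → 1/250 → 1/125 → 1/60 → 1/30 → 1/15 — count the steps: 7 stops.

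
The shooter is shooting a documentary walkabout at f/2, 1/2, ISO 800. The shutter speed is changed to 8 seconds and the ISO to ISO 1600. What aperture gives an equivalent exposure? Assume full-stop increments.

f/11

Shutter speed: 1/2 → 1 → 2 → 4 → 8 — 4 stops slower (brighter).
ISO: 800 → 1600 — 1 stop higher (brighter).
Net change so far: 5 stops brighter. Offset with the aperture: f/2 → f/2.8 → f/4 → f/5.6 → f/8 → f/11.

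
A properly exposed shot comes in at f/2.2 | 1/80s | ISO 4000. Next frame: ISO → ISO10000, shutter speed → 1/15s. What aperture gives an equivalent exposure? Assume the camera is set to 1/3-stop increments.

f/8

ISO: 4000 → 5000 → 6400 → 8000 → 10000 — 1 1/3 stops higher (brighter).
Shutter speed: 1/80 → 1/60 → 1/50 → 1/40 → 1/30 → 1/25 → 1/20 → 1/15 — 2 1/3 stops slower (brighter).
Net change so far: 3 2/3 stops brighter. Offset with the aperture: f/2.2 → f/2.5 → f/2.8 → f/3.2 → f/3.5 → f/4 → f/4.5 → f/5 → f/5.6 → f/6.3 → f/7.1 → f/8.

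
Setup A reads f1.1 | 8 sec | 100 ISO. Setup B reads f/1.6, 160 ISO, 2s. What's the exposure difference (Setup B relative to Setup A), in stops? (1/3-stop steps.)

Aperture: f/1.1 → f/1.2 → f/1.4 → f/1.6 — 1 stop narrower (darker).
Shutter speed: 8 → 6 → 5 → 4 → 3.2 → 2.5 → 2 — 2 stops shorter (darker).
ISO: 100 → 125 → 160 — 2/3 stop higher (brighter).
Net: −1 −2 +2/3 = −2 1/3 stops.

2 1/3 stops darker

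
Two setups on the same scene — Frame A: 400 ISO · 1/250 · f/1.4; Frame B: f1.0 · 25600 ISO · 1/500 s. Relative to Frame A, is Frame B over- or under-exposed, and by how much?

Aperture: f/1.4 → f/1.0 — 1 stop wider (brighter).
Shutter speed: 1/250 → 1/500 — 1 stop faster (darker).
ISO: 400 → 800 → 1600 → 3200 → 6400 → 12800 → 25600 — 6 stops raised (brighter).
Net: +1 −1 +6 = +6 stops.

6 stops brighter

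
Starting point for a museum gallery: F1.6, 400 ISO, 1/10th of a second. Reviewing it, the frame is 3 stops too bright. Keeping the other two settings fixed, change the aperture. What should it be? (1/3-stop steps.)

Overexposed by 3 stops → need 3 stops darker.
Aperture: f/1.6 → f/1.8 → f/2 → f/2.2 → f/2.5 → f/2.8 → f/3.2 → f/3.5 → f/4 → f/4.5.

f/4.5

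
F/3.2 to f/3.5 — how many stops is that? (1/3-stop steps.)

1/3 stop

f/3.2 → f/3.5 — count the steps: 1 third-stops = 1/3 stop.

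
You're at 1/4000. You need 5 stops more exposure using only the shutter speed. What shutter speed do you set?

1/125s

Shutter speed: 1/4000 → 1/2000 → 1/1000 → 1/500 → 1/250 → 1/125 — 5 stops longer (brighter).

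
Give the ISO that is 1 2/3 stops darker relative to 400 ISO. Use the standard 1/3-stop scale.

ISO 125

ISO: 400 → 320 → 250 → 200 → 160 → 125 — 1 2/3 stops lower (darker).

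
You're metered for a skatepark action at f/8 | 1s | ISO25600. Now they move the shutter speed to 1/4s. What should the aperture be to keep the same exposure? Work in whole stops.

Shutter speed: 1 → 1/2 → 1/4 — 2 stops faster (darker).
Need 2 stops brighter from the aperture: f/8 → f/5.6 → f/4.

f/4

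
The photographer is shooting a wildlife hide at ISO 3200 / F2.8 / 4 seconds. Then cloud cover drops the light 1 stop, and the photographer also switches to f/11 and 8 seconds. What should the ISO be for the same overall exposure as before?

Scene light: 1 stop darker.
Aperture: f/2.8 → f/4 → f/5.6 → f/8 → f/11 — 4 stops smaller aperture (darker).
Shutter speed: 4 → 8 — 1 stop longer (brighter).
Net so far: 4 stops darker. ISO: 3200 → 6400 → 12800 → 25600 → 51200.

ISO 51200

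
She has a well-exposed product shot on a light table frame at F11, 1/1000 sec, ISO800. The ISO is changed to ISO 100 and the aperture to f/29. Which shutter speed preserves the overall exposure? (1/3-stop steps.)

ISO: 800 → 640 → 500 → 400 → 320 → 250 → 200 → 160 → 125 → 100 — 3 stops lower (darker).
Aperture: f/11 → f/13 → f/14 → f/16 → f/18 → f/20 → f/22 → f/25 → f/29 — 2 2/3 stops stopped down (darker).
Net change so far: 5 2/3 stops darker. Offset with the shutter speed: 1/1000 → 1/800 → 1/640 → 1/500 → 1/400 → 1/320 → 1/250 → 1/200 → 1/160 → 1/125 → 1/100 → 1/80 → 1/60 → 1/50 → 1/40 → 1/30 → 1/25 → 1/20.

1/20s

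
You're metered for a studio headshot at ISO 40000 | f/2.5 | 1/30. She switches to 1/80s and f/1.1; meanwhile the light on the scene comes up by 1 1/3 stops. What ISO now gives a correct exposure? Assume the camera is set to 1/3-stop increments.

ISO 8000

Scene light: 1 1/3 stops brighter.
Shutter speed: 1/30 → 1/40 → 1/50 → 1/60 → 1/80 — 1 1/3 stops faster (darker).
Aperture: f/2.5 → f/2.2 → f/2 → f/1.8 → f/1.6 → f/1.4 → f/1.2 → f/1.1 — 2 1/3 stops larger aperture (brighter).
Net so far: 2 1/3 stops brighter. ISO: 40000 → 32000 → 25600 → 20000 → 16000 → 12800 → 10000 → 8000.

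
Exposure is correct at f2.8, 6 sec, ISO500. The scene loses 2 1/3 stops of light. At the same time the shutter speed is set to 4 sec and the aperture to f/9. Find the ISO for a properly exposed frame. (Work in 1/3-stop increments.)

Scene light: 2 1/3 stops darker.
Shutter speed: 6 → 5 → 4 — 2/3 stop shorter (darker).
Aperture: f/2.8 → f/3.2 → f/3.5 → f/4 → f/4.5 → f/5 → f/5.6 → f/6.3 → f/7.1 → f/8 → f/9 — 3 1/3 stops smaller aperture (darker).
Net so far: 6 1/3 stops darker. ISO: 500 → 640 → 800 → 1000 → 1250 → 1600 → 2000 → 2500 → 3200 → 4000 → 5000 → 6400 → 8000 → 10000 → 12800 → 16000 → 20000 → 25600 → 32000 → 40000.

ISO 40000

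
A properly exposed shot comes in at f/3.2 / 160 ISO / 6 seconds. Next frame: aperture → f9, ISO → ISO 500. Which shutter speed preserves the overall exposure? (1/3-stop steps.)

Aperture: f/3.2 → f/3.5 → f/4 → f/4.5 → f/5 → f/5.6 → f/6.3 → f/7.1 → f/8 → f/9 — 3 stops narrower (darker).
ISO: 160 → 200 → 250 → 320 → 400 → 500 — 1 2/3 stops higher (brighter).
Net change so far: 1 1/3 stops darker. Offset with the shutter speed: 6 → 8 → 10 → 13 → 15.

15 s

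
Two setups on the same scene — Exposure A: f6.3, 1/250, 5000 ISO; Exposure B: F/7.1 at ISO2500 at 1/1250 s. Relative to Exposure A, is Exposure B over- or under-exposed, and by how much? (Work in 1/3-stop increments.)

3 2/3 stops darker

Aperture: f/6.3 → f/7.1 — 1/3 stop smaller aperture (darker).
Shutter speed: 1/250 → 1/320 → 1/400 → 1/500 → 1/640 → 1/800 → 1/1000 → 1/1250 — 2 1/3 stops shorter (darker).
ISO: 5000 → 4000 → 3200 → 2500 — 1 stop dropped (darker).
Net: −1/3 −2 1/3 −1 = −3 2/3 stops.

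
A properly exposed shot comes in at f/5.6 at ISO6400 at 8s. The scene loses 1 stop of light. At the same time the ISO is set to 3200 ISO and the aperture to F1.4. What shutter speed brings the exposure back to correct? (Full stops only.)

2 s

Scene light: 1 stop darker.
ISO: 6400 → 3200 — 1 stop dropped (darker).
Aperture: f/5.6 → f/4 → f/2.8 → f/2 → f/1.4 — 4 stops opened up (brighter).
Net so far: 2 stops brighter. Shutter speed: 8 → 4 → 2.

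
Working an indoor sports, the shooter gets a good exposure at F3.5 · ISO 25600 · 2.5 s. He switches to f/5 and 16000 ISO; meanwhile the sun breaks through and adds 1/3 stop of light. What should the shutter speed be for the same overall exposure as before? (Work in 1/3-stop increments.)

6 s

Scene light: 1/3 stop brighter.
Aperture: f/3.5 → f/4 → f/4.5 → f/5 — 1 stop stopped down (darker).
ISO: 25600 → 20000 → 16000 — 2/3 stop lower (darker).
Net so far: 1 1/3 stops darker. Shutter speed: 2.5 → 3.2 → 4 → 5 → 6.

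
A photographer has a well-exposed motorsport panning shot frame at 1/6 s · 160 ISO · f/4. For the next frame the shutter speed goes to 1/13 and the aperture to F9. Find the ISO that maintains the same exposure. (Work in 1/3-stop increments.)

Shutter speed: 1/6 → 1/8 → 1/10 → 1/13 — 1 stop faster (darker).
Aperture: f/4 → f/4.5 → f/5 → f/5.6 → f/6.3 → f/7.1 → f/8 → f/9 — 2 1/3 stops narrower (darker).
Net change so far: 3 1/3 stops darker. Offset with the ISO: 160 → 200 → 250 → 320 → 400 → 500 → 640 → 800 → 1000 → 1250 → 1600.

ISO 1600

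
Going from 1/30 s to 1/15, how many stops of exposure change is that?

1 stop

1/30 → 1/15 — count the steps: 1 stop.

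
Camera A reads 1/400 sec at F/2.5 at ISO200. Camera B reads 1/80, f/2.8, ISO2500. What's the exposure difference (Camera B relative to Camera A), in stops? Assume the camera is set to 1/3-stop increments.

5 2/3 stops brighter

Aperture: f/2.5 → f/2.8 — 1/3 stop smaller aperture (darker).
Shutter speed: 1/400 → 1/320 → 1/250 → 1/200 → 1/160 → 1/125 → 1/100 → 1/80 — 2 1/3 stops slower (brighter).
ISO: 200 → 250 → 320 → 400 → 500 → 640 → 800 → 1000 → 1250 → 1600 → 2000 → 2500 — 3 2/3 stops raised (brighter).
Net: −1/3 +2 1/3 +3 2/3 = +5 2/3 stops.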